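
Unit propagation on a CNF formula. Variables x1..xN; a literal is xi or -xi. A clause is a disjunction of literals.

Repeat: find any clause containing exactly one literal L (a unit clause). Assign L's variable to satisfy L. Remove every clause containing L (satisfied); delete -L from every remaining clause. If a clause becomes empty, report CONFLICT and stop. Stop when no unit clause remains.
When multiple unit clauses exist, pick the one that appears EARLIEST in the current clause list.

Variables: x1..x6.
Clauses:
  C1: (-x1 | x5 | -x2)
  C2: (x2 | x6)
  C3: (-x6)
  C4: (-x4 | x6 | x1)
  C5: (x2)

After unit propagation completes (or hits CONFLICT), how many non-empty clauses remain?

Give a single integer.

unit clause [-6] forces x6=F; simplify:
  drop 6 from [2, 6] -> [2]
  drop 6 from [-4, 6, 1] -> [-4, 1]
  satisfied 1 clause(s); 4 remain; assigned so far: [6]
unit clause [2] forces x2=T; simplify:
  drop -2 from [-1, 5, -2] -> [-1, 5]
  satisfied 2 clause(s); 2 remain; assigned so far: [2, 6]

Answer: 2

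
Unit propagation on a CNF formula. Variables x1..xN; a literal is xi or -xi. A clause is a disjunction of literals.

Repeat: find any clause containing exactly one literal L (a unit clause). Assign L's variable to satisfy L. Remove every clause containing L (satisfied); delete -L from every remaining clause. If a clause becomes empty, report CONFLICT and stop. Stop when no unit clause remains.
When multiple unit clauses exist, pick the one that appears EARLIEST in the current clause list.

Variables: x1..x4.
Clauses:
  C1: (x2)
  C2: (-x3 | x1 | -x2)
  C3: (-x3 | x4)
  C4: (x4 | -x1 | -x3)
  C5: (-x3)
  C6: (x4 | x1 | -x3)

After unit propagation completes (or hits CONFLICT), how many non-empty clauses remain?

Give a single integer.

unit clause [2] forces x2=T; simplify:
  drop -2 from [-3, 1, -2] -> [-3, 1]
  satisfied 1 clause(s); 5 remain; assigned so far: [2]
unit clause [-3] forces x3=F; simplify:
  satisfied 5 clause(s); 0 remain; assigned so far: [2, 3]

Answer: 0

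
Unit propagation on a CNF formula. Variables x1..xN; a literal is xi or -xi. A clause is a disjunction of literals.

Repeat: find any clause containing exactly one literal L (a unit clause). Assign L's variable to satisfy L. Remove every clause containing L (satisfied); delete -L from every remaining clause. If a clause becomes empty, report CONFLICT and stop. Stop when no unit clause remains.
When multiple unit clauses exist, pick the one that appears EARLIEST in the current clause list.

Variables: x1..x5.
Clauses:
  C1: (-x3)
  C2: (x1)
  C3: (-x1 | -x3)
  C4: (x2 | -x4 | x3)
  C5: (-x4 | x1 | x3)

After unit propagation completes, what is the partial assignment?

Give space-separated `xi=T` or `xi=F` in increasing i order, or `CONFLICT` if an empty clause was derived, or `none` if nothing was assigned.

Answer: x1=T x3=F

Derivation:
unit clause [-3] forces x3=F; simplify:
  drop 3 from [2, -4, 3] -> [2, -4]
  drop 3 from [-4, 1, 3] -> [-4, 1]
  satisfied 2 clause(s); 3 remain; assigned so far: [3]
unit clause [1] forces x1=T; simplify:
  satisfied 2 clause(s); 1 remain; assigned so far: [1, 3]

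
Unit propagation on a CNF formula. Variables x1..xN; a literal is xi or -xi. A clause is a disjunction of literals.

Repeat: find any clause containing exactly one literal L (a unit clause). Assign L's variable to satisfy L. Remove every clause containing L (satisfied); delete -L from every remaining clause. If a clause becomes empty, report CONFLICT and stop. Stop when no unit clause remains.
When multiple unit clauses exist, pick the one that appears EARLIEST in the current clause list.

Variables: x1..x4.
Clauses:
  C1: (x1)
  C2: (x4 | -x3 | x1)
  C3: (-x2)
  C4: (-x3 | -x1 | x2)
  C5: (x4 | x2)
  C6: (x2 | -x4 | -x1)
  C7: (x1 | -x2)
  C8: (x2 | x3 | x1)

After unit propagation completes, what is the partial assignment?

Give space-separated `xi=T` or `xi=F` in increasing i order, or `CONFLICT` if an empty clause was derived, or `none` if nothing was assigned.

Answer: CONFLICT

Derivation:
unit clause [1] forces x1=T; simplify:
  drop -1 from [-3, -1, 2] -> [-3, 2]
  drop -1 from [2, -4, -1] -> [2, -4]
  satisfied 4 clause(s); 4 remain; assigned so far: [1]
unit clause [-2] forces x2=F; simplify:
  drop 2 from [-3, 2] -> [-3]
  drop 2 from [4, 2] -> [4]
  drop 2 from [2, -4] -> [-4]
  satisfied 1 clause(s); 3 remain; assigned so far: [1, 2]
unit clause [-3] forces x3=F; simplify:
  satisfied 1 clause(s); 2 remain; assigned so far: [1, 2, 3]
unit clause [4] forces x4=T; simplify:
  drop -4 from [-4] -> [] (empty!)
  satisfied 1 clause(s); 1 remain; assigned so far: [1, 2, 3, 4]
CONFLICT (empty clause)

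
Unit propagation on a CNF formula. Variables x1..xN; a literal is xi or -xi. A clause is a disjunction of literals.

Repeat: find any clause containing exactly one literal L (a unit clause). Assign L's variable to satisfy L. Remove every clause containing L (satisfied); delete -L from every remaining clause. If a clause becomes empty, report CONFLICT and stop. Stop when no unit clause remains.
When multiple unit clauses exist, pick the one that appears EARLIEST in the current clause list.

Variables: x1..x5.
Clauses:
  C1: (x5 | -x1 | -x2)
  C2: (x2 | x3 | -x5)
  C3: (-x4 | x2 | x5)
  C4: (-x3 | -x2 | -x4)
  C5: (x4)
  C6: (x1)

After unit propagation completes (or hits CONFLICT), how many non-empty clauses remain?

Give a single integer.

unit clause [4] forces x4=T; simplify:
  drop -4 from [-4, 2, 5] -> [2, 5]
  drop -4 from [-3, -2, -4] -> [-3, -2]
  satisfied 1 clause(s); 5 remain; assigned so far: [4]
unit clause [1] forces x1=T; simplify:
  drop -1 from [5, -1, -2] -> [5, -2]
  satisfied 1 clause(s); 4 remain; assigned so far: [1, 4]

Answer: 4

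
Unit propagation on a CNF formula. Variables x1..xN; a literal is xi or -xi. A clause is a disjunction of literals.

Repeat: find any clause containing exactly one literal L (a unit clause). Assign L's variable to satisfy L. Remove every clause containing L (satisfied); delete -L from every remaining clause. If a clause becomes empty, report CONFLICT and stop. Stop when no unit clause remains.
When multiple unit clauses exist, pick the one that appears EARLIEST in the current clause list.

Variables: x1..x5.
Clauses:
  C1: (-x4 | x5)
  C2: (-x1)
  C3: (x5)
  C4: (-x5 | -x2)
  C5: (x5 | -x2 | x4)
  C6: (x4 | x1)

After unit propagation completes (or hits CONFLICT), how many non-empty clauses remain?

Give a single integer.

unit clause [-1] forces x1=F; simplify:
  drop 1 from [4, 1] -> [4]
  satisfied 1 clause(s); 5 remain; assigned so far: [1]
unit clause [5] forces x5=T; simplify:
  drop -5 from [-5, -2] -> [-2]
  satisfied 3 clause(s); 2 remain; assigned so far: [1, 5]
unit clause [-2] forces x2=F; simplify:
  satisfied 1 clause(s); 1 remain; assigned so far: [1, 2, 5]
unit clause [4] forces x4=T; simplify:
  satisfied 1 clause(s); 0 remain; assigned so far: [1, 2, 4, 5]

Answer: 0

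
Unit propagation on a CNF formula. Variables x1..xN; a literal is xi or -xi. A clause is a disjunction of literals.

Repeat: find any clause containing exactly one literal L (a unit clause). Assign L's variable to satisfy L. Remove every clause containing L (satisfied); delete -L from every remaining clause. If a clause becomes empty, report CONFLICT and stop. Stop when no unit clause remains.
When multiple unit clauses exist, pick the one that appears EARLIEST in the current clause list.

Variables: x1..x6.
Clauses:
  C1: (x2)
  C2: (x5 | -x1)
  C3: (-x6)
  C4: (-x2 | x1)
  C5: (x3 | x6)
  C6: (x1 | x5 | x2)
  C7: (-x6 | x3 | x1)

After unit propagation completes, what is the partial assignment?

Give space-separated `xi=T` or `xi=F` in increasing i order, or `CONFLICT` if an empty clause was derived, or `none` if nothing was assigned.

Answer: x1=T x2=T x3=T x5=T x6=F

Derivation:
unit clause [2] forces x2=T; simplify:
  drop -2 from [-2, 1] -> [1]
  satisfied 2 clause(s); 5 remain; assigned so far: [2]
unit clause [-6] forces x6=F; simplify:
  drop 6 from [3, 6] -> [3]
  satisfied 2 clause(s); 3 remain; assigned so far: [2, 6]
unit clause [1] forces x1=T; simplify:
  drop -1 from [5, -1] -> [5]
  satisfied 1 clause(s); 2 remain; assigned so far: [1, 2, 6]
unit clause [5] forces x5=T; simplify:
  satisfied 1 clause(s); 1 remain; assigned so far: [1, 2, 5, 6]
unit clause [3] forces x3=T; simplify:
  satisfied 1 clause(s); 0 remain; assigned so far: [1, 2, 3, 5, 6]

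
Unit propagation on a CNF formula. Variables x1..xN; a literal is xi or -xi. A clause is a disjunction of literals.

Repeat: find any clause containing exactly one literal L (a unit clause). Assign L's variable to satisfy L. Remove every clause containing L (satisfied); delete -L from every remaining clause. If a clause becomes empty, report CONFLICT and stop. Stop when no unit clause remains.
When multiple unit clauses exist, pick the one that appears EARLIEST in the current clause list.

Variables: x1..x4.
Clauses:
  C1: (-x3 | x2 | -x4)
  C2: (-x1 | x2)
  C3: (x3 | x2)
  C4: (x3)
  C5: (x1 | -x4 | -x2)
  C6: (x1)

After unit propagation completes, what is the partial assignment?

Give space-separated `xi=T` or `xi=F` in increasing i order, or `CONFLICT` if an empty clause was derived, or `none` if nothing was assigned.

Answer: x1=T x2=T x3=T

Derivation:
unit clause [3] forces x3=T; simplify:
  drop -3 from [-3, 2, -4] -> [2, -4]
  satisfied 2 clause(s); 4 remain; assigned so far: [3]
unit clause [1] forces x1=T; simplify:
  drop -1 from [-1, 2] -> [2]
  satisfied 2 clause(s); 2 remain; assigned so far: [1, 3]
unit clause [2] forces x2=T; simplify:
  satisfied 2 clause(s); 0 remain; assigned so far: [1, 2, 3]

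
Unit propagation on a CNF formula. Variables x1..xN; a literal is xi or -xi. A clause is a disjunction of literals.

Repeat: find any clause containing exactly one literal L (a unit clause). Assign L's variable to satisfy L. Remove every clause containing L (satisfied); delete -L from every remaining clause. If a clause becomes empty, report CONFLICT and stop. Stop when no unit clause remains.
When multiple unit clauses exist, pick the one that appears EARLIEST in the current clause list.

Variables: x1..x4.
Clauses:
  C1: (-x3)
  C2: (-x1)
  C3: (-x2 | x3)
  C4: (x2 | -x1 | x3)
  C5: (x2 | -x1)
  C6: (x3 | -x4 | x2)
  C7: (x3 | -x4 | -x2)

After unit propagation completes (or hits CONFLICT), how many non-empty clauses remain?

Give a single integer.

Answer: 0

Derivation:
unit clause [-3] forces x3=F; simplify:
  drop 3 from [-2, 3] -> [-2]
  drop 3 from [2, -1, 3] -> [2, -1]
  drop 3 from [3, -4, 2] -> [-4, 2]
  drop 3 from [3, -4, -2] -> [-4, -2]
  satisfied 1 clause(s); 6 remain; assigned so far: [3]
unit clause [-1] forces x1=F; simplify:
  satisfied 3 clause(s); 3 remain; assigned so far: [1, 3]
unit clause [-2] forces x2=F; simplify:
  drop 2 from [-4, 2] -> [-4]
  satisfied 2 clause(s); 1 remain; assigned so far: [1, 2, 3]
unit clause [-4] forces x4=F; simplify:
  satisfied 1 clause(s); 0 remain; assigned so far: [1, 2, 3, 4]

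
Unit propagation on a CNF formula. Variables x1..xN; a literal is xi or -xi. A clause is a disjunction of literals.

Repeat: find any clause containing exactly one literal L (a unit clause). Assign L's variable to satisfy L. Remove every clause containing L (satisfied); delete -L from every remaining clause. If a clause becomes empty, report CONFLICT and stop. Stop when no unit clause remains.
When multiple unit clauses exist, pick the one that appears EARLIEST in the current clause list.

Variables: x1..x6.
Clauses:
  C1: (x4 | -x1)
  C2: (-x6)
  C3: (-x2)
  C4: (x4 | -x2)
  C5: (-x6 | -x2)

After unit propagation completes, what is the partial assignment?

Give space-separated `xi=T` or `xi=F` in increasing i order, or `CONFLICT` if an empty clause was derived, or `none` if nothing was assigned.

unit clause [-6] forces x6=F; simplify:
  satisfied 2 clause(s); 3 remain; assigned so far: [6]
unit clause [-2] forces x2=F; simplify:
  satisfied 2 clause(s); 1 remain; assigned so far: [2, 6]

Answer: x2=F x6=F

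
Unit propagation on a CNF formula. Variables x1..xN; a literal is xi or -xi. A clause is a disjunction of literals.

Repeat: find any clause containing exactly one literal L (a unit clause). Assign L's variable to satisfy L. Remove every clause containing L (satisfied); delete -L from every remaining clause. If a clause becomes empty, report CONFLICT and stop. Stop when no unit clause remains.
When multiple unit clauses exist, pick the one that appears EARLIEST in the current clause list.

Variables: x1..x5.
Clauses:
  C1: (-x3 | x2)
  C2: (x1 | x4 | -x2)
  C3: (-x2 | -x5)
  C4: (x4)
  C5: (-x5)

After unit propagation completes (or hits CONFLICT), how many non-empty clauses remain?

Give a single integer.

Answer: 1

Derivation:
unit clause [4] forces x4=T; simplify:
  satisfied 2 clause(s); 3 remain; assigned so far: [4]
unit clause [-5] forces x5=F; simplify:
  satisfied 2 clause(s); 1 remain; assigned so far: [4, 5]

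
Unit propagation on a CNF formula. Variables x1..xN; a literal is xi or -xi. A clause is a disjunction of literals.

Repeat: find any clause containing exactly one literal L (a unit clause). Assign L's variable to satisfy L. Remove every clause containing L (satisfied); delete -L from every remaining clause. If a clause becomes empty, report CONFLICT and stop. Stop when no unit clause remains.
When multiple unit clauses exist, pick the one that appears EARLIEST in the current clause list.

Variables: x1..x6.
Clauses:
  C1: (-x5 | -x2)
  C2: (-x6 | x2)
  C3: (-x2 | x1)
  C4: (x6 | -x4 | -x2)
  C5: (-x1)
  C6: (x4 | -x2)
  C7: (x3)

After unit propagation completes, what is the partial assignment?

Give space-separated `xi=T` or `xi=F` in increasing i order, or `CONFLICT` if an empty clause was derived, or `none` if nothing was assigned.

Answer: x1=F x2=F x3=T x6=F

Derivation:
unit clause [-1] forces x1=F; simplify:
  drop 1 from [-2, 1] -> [-2]
  satisfied 1 clause(s); 6 remain; assigned so far: [1]
unit clause [-2] forces x2=F; simplify:
  drop 2 from [-6, 2] -> [-6]
  satisfied 4 clause(s); 2 remain; assigned so far: [1, 2]
unit clause [-6] forces x6=F; simplify:
  satisfied 1 clause(s); 1 remain; assigned so far: [1, 2, 6]
unit clause [3] forces x3=T; simplify:
  satisfied 1 clause(s); 0 remain; assigned so far: [1, 2, 3, 6]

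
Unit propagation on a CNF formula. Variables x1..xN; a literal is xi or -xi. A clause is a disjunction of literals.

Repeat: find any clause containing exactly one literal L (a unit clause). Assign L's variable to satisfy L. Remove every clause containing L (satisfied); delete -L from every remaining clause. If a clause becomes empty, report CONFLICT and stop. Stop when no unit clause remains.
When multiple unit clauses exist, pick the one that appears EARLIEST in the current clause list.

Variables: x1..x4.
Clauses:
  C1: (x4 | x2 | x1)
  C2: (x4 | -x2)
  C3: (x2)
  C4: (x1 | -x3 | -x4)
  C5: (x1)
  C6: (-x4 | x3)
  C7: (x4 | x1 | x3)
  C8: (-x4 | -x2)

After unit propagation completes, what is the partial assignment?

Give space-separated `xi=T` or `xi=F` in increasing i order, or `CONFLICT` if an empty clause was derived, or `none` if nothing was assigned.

unit clause [2] forces x2=T; simplify:
  drop -2 from [4, -2] -> [4]
  drop -2 from [-4, -2] -> [-4]
  satisfied 2 clause(s); 6 remain; assigned so far: [2]
unit clause [4] forces x4=T; simplify:
  drop -4 from [1, -3, -4] -> [1, -3]
  drop -4 from [-4, 3] -> [3]
  drop -4 from [-4] -> [] (empty!)
  satisfied 2 clause(s); 4 remain; assigned so far: [2, 4]
CONFLICT (empty clause)

Answer: CONFLICT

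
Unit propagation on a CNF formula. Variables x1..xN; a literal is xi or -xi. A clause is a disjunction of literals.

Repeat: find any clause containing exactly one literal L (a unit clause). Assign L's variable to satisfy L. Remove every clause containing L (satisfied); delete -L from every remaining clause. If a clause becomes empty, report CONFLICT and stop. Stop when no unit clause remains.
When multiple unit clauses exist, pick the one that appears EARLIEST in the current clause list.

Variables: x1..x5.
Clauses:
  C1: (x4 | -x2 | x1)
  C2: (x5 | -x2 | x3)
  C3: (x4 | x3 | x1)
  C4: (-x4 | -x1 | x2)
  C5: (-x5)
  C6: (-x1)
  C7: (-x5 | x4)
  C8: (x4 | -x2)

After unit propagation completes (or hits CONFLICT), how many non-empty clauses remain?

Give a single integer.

Answer: 4

Derivation:
unit clause [-5] forces x5=F; simplify:
  drop 5 from [5, -2, 3] -> [-2, 3]
  satisfied 2 clause(s); 6 remain; assigned so far: [5]
unit clause [-1] forces x1=F; simplify:
  drop 1 from [4, -2, 1] -> [4, -2]
  drop 1 from [4, 3, 1] -> [4, 3]
  satisfied 2 clause(s); 4 remain; assigned so far: [1, 5]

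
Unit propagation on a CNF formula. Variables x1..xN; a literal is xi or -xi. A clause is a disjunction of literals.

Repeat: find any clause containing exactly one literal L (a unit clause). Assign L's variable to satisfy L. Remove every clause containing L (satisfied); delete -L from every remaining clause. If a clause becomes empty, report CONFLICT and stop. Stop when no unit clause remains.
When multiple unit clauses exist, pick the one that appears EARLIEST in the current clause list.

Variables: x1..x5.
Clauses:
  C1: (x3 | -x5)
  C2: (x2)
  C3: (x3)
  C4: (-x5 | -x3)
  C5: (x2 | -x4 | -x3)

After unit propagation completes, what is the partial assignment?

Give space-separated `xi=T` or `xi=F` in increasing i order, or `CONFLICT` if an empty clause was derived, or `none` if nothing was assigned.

unit clause [2] forces x2=T; simplify:
  satisfied 2 clause(s); 3 remain; assigned so far: [2]
unit clause [3] forces x3=T; simplify:
  drop -3 from [-5, -3] -> [-5]
  satisfied 2 clause(s); 1 remain; assigned so far: [2, 3]
unit clause [-5] forces x5=F; simplify:
  satisfied 1 clause(s); 0 remain; assigned so far: [2, 3, 5]

Answer: x2=T x3=T x5=F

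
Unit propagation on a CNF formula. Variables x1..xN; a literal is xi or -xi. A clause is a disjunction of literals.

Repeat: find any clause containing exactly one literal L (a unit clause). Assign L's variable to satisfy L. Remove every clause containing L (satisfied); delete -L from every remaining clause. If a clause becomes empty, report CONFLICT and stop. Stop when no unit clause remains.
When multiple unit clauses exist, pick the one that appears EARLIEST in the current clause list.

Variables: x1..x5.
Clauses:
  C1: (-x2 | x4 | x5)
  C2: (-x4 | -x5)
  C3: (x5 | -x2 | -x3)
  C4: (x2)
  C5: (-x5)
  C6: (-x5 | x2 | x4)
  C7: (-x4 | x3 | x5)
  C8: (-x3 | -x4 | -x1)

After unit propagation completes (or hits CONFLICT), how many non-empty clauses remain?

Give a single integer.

Answer: 0

Derivation:
unit clause [2] forces x2=T; simplify:
  drop -2 from [-2, 4, 5] -> [4, 5]
  drop -2 from [5, -2, -3] -> [5, -3]
  satisfied 2 clause(s); 6 remain; assigned so far: [2]
unit clause [-5] forces x5=F; simplify:
  drop 5 from [4, 5] -> [4]
  drop 5 from [5, -3] -> [-3]
  drop 5 from [-4, 3, 5] -> [-4, 3]
  satisfied 2 clause(s); 4 remain; assigned so far: [2, 5]
unit clause [4] forces x4=T; simplify:
  drop -4 from [-4, 3] -> [3]
  drop -4 from [-3, -4, -1] -> [-3, -1]
  satisfied 1 clause(s); 3 remain; assigned so far: [2, 4, 5]
unit clause [-3] forces x3=F; simplify:
  drop 3 from [3] -> [] (empty!)
  satisfied 2 clause(s); 1 remain; assigned so far: [2, 3, 4, 5]
CONFLICT (empty clause)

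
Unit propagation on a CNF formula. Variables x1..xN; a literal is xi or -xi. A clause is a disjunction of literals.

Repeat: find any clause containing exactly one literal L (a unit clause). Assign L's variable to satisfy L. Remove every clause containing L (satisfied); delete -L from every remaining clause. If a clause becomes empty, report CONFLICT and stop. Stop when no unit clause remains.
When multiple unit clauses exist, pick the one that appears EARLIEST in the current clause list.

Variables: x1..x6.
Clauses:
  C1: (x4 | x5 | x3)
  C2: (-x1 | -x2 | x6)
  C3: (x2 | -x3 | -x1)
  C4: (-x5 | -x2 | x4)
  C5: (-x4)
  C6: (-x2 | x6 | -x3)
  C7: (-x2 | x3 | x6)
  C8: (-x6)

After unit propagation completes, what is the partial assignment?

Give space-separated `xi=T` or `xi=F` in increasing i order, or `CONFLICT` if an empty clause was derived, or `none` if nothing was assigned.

Answer: x4=F x6=F

Derivation:
unit clause [-4] forces x4=F; simplify:
  drop 4 from [4, 5, 3] -> [5, 3]
  drop 4 from [-5, -2, 4] -> [-5, -2]
  satisfied 1 clause(s); 7 remain; assigned so far: [4]
unit clause [-6] forces x6=F; simplify:
  drop 6 from [-1, -2, 6] -> [-1, -2]
  drop 6 from [-2, 6, -3] -> [-2, -3]
  drop 6 from [-2, 3, 6] -> [-2, 3]
  satisfied 1 clause(s); 6 remain; assigned so far: [4, 6]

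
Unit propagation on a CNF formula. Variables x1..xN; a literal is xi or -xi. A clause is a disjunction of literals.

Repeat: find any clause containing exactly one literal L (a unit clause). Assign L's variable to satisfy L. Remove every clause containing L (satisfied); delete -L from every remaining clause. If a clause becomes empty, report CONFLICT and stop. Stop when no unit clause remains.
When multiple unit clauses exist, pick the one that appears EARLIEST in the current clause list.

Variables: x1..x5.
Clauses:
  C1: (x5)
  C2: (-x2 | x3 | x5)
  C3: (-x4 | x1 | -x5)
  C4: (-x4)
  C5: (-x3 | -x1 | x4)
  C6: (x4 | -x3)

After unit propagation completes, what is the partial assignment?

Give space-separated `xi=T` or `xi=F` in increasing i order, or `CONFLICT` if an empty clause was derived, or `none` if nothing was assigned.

unit clause [5] forces x5=T; simplify:
  drop -5 from [-4, 1, -5] -> [-4, 1]
  satisfied 2 clause(s); 4 remain; assigned so far: [5]
unit clause [-4] forces x4=F; simplify:
  drop 4 from [-3, -1, 4] -> [-3, -1]
  drop 4 from [4, -3] -> [-3]
  satisfied 2 clause(s); 2 remain; assigned so far: [4, 5]
unit clause [-3] forces x3=F; simplify:
  satisfied 2 clause(s); 0 remain; assigned so far: [3, 4, 5]

Answer: x3=F x4=F x5=T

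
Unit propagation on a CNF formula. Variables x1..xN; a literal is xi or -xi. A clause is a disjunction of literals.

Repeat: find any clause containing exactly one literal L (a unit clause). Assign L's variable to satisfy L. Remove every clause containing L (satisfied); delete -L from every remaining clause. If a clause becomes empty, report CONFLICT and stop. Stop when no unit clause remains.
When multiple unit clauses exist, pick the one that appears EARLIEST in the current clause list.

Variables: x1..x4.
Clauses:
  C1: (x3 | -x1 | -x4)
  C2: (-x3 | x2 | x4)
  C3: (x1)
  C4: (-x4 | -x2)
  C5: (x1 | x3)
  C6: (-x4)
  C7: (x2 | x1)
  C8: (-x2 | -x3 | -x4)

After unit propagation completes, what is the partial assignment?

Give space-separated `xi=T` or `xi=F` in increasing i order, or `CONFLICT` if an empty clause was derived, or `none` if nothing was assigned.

Answer: x1=T x4=F

Derivation:
unit clause [1] forces x1=T; simplify:
  drop -1 from [3, -1, -4] -> [3, -4]
  satisfied 3 clause(s); 5 remain; assigned so far: [1]
unit clause [-4] forces x4=F; simplify:
  drop 4 from [-3, 2, 4] -> [-3, 2]
  satisfied 4 clause(s); 1 remain; assigned so far: [1, 4]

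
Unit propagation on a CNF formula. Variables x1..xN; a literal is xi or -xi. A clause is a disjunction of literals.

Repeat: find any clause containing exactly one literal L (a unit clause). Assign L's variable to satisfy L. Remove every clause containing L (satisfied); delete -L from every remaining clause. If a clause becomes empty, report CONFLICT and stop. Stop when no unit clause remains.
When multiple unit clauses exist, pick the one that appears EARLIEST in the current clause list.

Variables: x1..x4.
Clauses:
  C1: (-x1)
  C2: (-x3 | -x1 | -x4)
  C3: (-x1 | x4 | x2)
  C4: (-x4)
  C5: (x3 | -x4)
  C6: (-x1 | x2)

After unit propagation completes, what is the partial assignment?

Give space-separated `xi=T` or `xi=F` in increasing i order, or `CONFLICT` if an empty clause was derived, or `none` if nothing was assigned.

Answer: x1=F x4=F

Derivation:
unit clause [-1] forces x1=F; simplify:
  satisfied 4 clause(s); 2 remain; assigned so far: [1]
unit clause [-4] forces x4=F; simplify:
  satisfied 2 clause(s); 0 remain; assigned so far: [1, 4]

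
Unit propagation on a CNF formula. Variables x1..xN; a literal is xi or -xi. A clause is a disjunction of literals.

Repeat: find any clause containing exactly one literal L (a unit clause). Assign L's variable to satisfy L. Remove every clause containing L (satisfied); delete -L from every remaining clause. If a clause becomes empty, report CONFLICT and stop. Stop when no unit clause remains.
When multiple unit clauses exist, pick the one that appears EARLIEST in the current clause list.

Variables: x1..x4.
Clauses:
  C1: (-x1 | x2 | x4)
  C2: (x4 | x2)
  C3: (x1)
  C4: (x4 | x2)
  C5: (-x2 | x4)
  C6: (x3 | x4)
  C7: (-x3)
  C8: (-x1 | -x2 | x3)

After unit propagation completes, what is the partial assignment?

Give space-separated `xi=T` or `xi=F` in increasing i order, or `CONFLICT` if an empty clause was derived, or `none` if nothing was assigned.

Answer: x1=T x2=F x3=F x4=T

Derivation:
unit clause [1] forces x1=T; simplify:
  drop -1 from [-1, 2, 4] -> [2, 4]
  drop -1 from [-1, -2, 3] -> [-2, 3]
  satisfied 1 clause(s); 7 remain; assigned so far: [1]
unit clause [-3] forces x3=F; simplify:
  drop 3 from [3, 4] -> [4]
  drop 3 from [-2, 3] -> [-2]
  satisfied 1 clause(s); 6 remain; assigned so far: [1, 3]
unit clause [4] forces x4=T; simplify:
  satisfied 5 clause(s); 1 remain; assigned so far: [1, 3, 4]
unit clause [-2] forces x2=F; simplify:
  satisfied 1 clause(s); 0 remain; assigned so far: [1, 2, 3, 4]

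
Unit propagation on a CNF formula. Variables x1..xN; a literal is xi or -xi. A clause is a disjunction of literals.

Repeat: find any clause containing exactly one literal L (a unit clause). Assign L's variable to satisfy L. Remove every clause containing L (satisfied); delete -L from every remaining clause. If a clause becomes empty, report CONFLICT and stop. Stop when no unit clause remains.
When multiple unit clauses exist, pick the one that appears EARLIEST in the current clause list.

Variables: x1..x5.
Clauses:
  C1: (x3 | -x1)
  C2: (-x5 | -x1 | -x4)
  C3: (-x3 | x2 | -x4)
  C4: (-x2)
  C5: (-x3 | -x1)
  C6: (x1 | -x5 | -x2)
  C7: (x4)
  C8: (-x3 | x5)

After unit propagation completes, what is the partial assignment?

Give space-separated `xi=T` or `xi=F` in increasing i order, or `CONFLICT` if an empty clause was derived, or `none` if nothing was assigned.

Answer: x1=F x2=F x3=F x4=T

Derivation:
unit clause [-2] forces x2=F; simplify:
  drop 2 from [-3, 2, -4] -> [-3, -4]
  satisfied 2 clause(s); 6 remain; assigned so far: [2]
unit clause [4] forces x4=T; simplify:
  drop -4 from [-5, -1, -4] -> [-5, -1]
  drop -4 from [-3, -4] -> [-3]
  satisfied 1 clause(s); 5 remain; assigned so far: [2, 4]
unit clause [-3] forces x3=F; simplify:
  drop 3 from [3, -1] -> [-1]
  satisfied 3 clause(s); 2 remain; assigned so far: [2, 3, 4]
unit clause [-1] forces x1=F; simplify:
  satisfied 2 clause(s); 0 remain; assigned so far: [1, 2, 3, 4]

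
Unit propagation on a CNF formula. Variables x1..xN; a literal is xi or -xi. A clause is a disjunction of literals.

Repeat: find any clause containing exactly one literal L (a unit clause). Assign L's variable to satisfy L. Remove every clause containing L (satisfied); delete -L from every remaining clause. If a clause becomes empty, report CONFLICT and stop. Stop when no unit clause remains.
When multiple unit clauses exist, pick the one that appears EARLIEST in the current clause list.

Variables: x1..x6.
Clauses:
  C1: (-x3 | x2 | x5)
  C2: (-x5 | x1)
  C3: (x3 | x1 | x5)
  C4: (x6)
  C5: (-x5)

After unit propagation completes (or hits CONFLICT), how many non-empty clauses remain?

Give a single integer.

unit clause [6] forces x6=T; simplify:
  satisfied 1 clause(s); 4 remain; assigned so far: [6]
unit clause [-5] forces x5=F; simplify:
  drop 5 from [-3, 2, 5] -> [-3, 2]
  drop 5 from [3, 1, 5] -> [3, 1]
  satisfied 2 clause(s); 2 remain; assigned so far: [5, 6]

Answer: 2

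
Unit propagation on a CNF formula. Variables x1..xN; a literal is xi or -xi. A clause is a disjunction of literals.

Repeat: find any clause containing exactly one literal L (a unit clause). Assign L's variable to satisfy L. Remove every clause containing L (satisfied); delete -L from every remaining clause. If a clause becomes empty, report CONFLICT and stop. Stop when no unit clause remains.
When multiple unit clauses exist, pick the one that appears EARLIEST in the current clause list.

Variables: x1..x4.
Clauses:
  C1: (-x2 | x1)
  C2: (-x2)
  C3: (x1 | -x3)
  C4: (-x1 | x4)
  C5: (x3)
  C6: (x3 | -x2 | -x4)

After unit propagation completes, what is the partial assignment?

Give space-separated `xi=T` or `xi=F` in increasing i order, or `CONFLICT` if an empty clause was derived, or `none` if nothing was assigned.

Answer: x1=T x2=F x3=T x4=T

Derivation:
unit clause [-2] forces x2=F; simplify:
  satisfied 3 clause(s); 3 remain; assigned so far: [2]
unit clause [3] forces x3=T; simplify:
  drop -3 from [1, -3] -> [1]
  satisfied 1 clause(s); 2 remain; assigned so far: [2, 3]
unit clause [1] forces x1=T; simplify:
  drop -1 from [-1, 4] -> [4]
  satisfied 1 clause(s); 1 remain; assigned so far: [1, 2, 3]
unit clause [4] forces x4=T; simplify:
  satisfied 1 clause(s); 0 remain; assigned so far: [1, 2, 3, 4]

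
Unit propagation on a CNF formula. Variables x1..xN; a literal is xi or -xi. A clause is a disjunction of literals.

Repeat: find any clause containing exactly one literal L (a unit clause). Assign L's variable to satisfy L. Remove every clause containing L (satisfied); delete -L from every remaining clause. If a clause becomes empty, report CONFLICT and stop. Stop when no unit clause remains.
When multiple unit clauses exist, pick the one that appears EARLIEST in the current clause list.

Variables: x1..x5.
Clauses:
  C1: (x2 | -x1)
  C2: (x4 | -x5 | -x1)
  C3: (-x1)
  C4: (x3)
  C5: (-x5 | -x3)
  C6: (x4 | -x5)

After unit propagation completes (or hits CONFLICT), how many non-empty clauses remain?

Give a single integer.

unit clause [-1] forces x1=F; simplify:
  satisfied 3 clause(s); 3 remain; assigned so far: [1]
unit clause [3] forces x3=T; simplify:
  drop -3 from [-5, -3] -> [-5]
  satisfied 1 clause(s); 2 remain; assigned so far: [1, 3]
unit clause [-5] forces x5=F; simplify:
  satisfied 2 clause(s); 0 remain; assigned so far: [1, 3, 5]

Answer: 0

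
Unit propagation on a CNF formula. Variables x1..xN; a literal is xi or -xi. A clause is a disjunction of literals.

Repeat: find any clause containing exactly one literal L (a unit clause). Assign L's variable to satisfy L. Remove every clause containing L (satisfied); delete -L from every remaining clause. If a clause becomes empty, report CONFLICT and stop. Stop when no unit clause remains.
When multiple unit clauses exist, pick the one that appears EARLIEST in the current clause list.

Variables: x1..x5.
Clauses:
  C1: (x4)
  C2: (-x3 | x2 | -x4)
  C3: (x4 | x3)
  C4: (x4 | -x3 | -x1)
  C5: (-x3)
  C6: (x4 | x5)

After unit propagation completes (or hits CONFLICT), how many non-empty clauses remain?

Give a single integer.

Answer: 0

Derivation:
unit clause [4] forces x4=T; simplify:
  drop -4 from [-3, 2, -4] -> [-3, 2]
  satisfied 4 clause(s); 2 remain; assigned so far: [4]
unit clause [-3] forces x3=F; simplify:
  satisfied 2 clause(s); 0 remain; assigned so far: [3, 4]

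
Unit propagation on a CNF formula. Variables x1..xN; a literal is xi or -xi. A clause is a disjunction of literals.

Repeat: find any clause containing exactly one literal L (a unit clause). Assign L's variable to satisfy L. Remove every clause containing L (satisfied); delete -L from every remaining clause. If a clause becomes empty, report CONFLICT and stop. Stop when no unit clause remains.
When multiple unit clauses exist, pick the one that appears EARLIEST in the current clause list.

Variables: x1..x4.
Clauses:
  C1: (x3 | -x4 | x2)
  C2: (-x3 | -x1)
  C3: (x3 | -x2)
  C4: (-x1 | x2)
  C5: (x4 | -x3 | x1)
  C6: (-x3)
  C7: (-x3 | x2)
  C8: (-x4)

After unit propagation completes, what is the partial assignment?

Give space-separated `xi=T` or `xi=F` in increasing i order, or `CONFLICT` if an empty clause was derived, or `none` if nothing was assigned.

Answer: x1=F x2=F x3=F x4=F

Derivation:
unit clause [-3] forces x3=F; simplify:
  drop 3 from [3, -4, 2] -> [-4, 2]
  drop 3 from [3, -2] -> [-2]
  satisfied 4 clause(s); 4 remain; assigned so far: [3]
unit clause [-2] forces x2=F; simplify:
  drop 2 from [-4, 2] -> [-4]
  drop 2 from [-1, 2] -> [-1]
  satisfied 1 clause(s); 3 remain; assigned so far: [2, 3]
unit clause [-4] forces x4=F; simplify:
  satisfied 2 clause(s); 1 remain; assigned so far: [2, 3, 4]
unit clause [-1] forces x1=F; simplify:
  satisfied 1 clause(s); 0 remain; assigned so far: [1, 2, 3, 4]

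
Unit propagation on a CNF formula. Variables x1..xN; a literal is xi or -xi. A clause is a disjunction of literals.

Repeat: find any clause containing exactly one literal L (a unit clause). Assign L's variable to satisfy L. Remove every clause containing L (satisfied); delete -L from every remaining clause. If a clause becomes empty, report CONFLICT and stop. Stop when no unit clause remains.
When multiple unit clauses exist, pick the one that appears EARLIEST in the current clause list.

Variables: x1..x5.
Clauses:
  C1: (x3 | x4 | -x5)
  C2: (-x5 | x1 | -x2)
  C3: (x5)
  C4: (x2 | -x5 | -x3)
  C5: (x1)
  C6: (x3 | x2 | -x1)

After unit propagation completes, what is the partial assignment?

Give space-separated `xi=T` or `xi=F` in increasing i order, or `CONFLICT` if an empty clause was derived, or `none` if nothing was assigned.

unit clause [5] forces x5=T; simplify:
  drop -5 from [3, 4, -5] -> [3, 4]
  drop -5 from [-5, 1, -2] -> [1, -2]
  drop -5 from [2, -5, -3] -> [2, -3]
  satisfied 1 clause(s); 5 remain; assigned so far: [5]
unit clause [1] forces x1=T; simplify:
  drop -1 from [3, 2, -1] -> [3, 2]
  satisfied 2 clause(s); 3 remain; assigned so far: [1, 5]

Answer: x1=T x5=T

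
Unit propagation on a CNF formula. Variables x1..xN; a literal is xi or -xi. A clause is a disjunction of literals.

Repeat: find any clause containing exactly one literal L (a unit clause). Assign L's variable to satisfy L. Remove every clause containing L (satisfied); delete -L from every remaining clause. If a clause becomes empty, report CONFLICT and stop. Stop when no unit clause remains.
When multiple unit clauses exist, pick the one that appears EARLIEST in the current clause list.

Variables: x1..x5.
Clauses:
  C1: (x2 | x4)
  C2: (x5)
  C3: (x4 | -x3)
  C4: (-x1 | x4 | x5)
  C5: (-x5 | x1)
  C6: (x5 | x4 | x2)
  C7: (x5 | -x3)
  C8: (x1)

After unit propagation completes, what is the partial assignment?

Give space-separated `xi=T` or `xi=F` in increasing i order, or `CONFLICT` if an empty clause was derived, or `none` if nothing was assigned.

Answer: x1=T x5=T

Derivation:
unit clause [5] forces x5=T; simplify:
  drop -5 from [-5, 1] -> [1]
  satisfied 4 clause(s); 4 remain; assigned so far: [5]
unit clause [1] forces x1=T; simplify:
  satisfied 2 clause(s); 2 remain; assigned so far: [1, 5]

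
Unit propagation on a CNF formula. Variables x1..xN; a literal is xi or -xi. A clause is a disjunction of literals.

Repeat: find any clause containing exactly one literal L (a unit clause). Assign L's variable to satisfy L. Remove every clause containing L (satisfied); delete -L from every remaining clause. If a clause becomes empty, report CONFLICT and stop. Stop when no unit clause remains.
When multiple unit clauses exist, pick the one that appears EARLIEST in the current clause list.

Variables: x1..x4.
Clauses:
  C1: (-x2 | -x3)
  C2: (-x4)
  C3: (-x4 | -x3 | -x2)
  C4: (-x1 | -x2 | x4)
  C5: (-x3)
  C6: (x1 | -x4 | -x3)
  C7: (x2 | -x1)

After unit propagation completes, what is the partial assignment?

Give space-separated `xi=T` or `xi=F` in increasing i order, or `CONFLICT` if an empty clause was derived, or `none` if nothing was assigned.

Answer: x3=F x4=F

Derivation:
unit clause [-4] forces x4=F; simplify:
  drop 4 from [-1, -2, 4] -> [-1, -2]
  satisfied 3 clause(s); 4 remain; assigned so far: [4]
unit clause [-3] forces x3=F; simplify:
  satisfied 2 clause(s); 2 remain; assigned so far: [3, 4]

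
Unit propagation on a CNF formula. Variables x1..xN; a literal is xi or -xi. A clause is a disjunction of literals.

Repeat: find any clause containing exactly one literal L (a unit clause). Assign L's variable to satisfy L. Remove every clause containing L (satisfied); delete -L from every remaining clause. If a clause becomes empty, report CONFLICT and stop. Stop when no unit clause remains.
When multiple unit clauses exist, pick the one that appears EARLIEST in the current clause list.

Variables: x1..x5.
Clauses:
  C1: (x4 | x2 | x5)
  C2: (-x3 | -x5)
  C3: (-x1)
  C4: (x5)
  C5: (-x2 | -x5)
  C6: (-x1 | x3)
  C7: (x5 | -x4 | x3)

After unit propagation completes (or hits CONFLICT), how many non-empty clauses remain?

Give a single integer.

unit clause [-1] forces x1=F; simplify:
  satisfied 2 clause(s); 5 remain; assigned so far: [1]
unit clause [5] forces x5=T; simplify:
  drop -5 from [-3, -5] -> [-3]
  drop -5 from [-2, -5] -> [-2]
  satisfied 3 clause(s); 2 remain; assigned so far: [1, 5]
unit clause [-3] forces x3=F; simplify:
  satisfied 1 clause(s); 1 remain; assigned so far: [1, 3, 5]
unit clause [-2] forces x2=F; simplify:
  satisfied 1 clause(s); 0 remain; assigned so far: [1, 2, 3, 5]

Answer: 0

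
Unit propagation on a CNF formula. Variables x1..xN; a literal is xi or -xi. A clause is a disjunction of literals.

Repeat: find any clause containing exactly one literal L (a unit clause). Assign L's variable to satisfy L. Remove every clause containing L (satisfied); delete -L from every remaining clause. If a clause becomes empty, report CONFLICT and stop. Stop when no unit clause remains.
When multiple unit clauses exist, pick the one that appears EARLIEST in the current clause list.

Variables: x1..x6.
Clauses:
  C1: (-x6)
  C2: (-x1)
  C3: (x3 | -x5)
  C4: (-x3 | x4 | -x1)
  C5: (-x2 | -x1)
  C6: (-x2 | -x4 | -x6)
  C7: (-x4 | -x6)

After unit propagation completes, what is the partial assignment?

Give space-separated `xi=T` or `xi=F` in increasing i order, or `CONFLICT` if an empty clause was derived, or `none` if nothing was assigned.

unit clause [-6] forces x6=F; simplify:
  satisfied 3 clause(s); 4 remain; assigned so far: [6]
unit clause [-1] forces x1=F; simplify:
  satisfied 3 clause(s); 1 remain; assigned so far: [1, 6]

Answer: x1=F x6=F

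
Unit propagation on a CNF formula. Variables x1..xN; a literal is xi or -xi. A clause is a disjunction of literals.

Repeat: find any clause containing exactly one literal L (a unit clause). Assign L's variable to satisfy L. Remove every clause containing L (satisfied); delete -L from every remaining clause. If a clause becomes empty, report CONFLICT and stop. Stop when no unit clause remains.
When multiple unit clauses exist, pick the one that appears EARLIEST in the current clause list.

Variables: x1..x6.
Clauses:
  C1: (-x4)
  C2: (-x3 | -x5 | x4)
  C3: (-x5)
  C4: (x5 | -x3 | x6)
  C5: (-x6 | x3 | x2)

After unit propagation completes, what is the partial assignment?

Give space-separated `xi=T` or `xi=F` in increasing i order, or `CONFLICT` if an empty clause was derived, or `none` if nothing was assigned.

unit clause [-4] forces x4=F; simplify:
  drop 4 from [-3, -5, 4] -> [-3, -5]
  satisfied 1 clause(s); 4 remain; assigned so far: [4]
unit clause [-5] forces x5=F; simplify:
  drop 5 from [5, -3, 6] -> [-3, 6]
  satisfied 2 clause(s); 2 remain; assigned so far: [4, 5]

Answer: x4=F x5=F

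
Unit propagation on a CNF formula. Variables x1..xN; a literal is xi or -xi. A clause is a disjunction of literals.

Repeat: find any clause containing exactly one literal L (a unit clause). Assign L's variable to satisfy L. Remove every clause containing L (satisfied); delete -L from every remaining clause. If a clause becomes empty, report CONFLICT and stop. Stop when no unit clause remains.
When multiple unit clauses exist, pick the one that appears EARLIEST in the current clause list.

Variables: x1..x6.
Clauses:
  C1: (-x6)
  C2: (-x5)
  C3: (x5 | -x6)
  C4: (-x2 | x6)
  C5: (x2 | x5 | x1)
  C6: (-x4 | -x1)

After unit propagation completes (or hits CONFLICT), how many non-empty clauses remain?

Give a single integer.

unit clause [-6] forces x6=F; simplify:
  drop 6 from [-2, 6] -> [-2]
  satisfied 2 clause(s); 4 remain; assigned so far: [6]
unit clause [-5] forces x5=F; simplify:
  drop 5 from [2, 5, 1] -> [2, 1]
  satisfied 1 clause(s); 3 remain; assigned so far: [5, 6]
unit clause [-2] forces x2=F; simplify:
  drop 2 from [2, 1] -> [1]
  satisfied 1 clause(s); 2 remain; assigned so far: [2, 5, 6]
unit clause [1] forces x1=T; simplify:
  drop -1 from [-4, -1] -> [-4]
  satisfied 1 clause(s); 1 remain; assigned so far: [1, 2, 5, 6]
unit clause [-4] forces x4=F; simplify:
  satisfied 1 clause(s); 0 remain; assigned so far: [1, 2, 4, 5, 6]

Answer: 0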